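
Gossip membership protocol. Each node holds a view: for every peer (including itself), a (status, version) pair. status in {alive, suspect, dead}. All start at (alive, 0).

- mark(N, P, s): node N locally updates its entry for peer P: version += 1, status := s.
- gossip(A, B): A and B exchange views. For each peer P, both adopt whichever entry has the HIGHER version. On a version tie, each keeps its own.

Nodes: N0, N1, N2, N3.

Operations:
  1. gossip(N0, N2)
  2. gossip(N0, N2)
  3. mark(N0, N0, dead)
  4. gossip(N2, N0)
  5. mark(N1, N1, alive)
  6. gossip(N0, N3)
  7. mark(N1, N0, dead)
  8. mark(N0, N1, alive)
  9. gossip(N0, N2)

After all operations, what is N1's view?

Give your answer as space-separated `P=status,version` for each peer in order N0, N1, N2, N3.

Op 1: gossip N0<->N2 -> N0.N0=(alive,v0) N0.N1=(alive,v0) N0.N2=(alive,v0) N0.N3=(alive,v0) | N2.N0=(alive,v0) N2.N1=(alive,v0) N2.N2=(alive,v0) N2.N3=(alive,v0)
Op 2: gossip N0<->N2 -> N0.N0=(alive,v0) N0.N1=(alive,v0) N0.N2=(alive,v0) N0.N3=(alive,v0) | N2.N0=(alive,v0) N2.N1=(alive,v0) N2.N2=(alive,v0) N2.N3=(alive,v0)
Op 3: N0 marks N0=dead -> (dead,v1)
Op 4: gossip N2<->N0 -> N2.N0=(dead,v1) N2.N1=(alive,v0) N2.N2=(alive,v0) N2.N3=(alive,v0) | N0.N0=(dead,v1) N0.N1=(alive,v0) N0.N2=(alive,v0) N0.N3=(alive,v0)
Op 5: N1 marks N1=alive -> (alive,v1)
Op 6: gossip N0<->N3 -> N0.N0=(dead,v1) N0.N1=(alive,v0) N0.N2=(alive,v0) N0.N3=(alive,v0) | N3.N0=(dead,v1) N3.N1=(alive,v0) N3.N2=(alive,v0) N3.N3=(alive,v0)
Op 7: N1 marks N0=dead -> (dead,v1)
Op 8: N0 marks N1=alive -> (alive,v1)
Op 9: gossip N0<->N2 -> N0.N0=(dead,v1) N0.N1=(alive,v1) N0.N2=(alive,v0) N0.N3=(alive,v0) | N2.N0=(dead,v1) N2.N1=(alive,v1) N2.N2=(alive,v0) N2.N3=(alive,v0)

Answer: N0=dead,1 N1=alive,1 N2=alive,0 N3=alive,0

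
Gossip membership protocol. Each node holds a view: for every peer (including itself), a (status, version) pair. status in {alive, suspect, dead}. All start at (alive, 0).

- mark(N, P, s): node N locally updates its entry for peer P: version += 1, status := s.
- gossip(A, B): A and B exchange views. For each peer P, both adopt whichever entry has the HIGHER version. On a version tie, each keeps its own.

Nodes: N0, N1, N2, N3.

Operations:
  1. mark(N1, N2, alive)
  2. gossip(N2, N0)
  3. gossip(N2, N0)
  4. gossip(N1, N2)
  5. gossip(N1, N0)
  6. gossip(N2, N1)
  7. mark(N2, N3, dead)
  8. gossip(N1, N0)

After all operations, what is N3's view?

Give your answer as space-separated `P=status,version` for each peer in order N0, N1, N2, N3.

Answer: N0=alive,0 N1=alive,0 N2=alive,0 N3=alive,0

Derivation:
Op 1: N1 marks N2=alive -> (alive,v1)
Op 2: gossip N2<->N0 -> N2.N0=(alive,v0) N2.N1=(alive,v0) N2.N2=(alive,v0) N2.N3=(alive,v0) | N0.N0=(alive,v0) N0.N1=(alive,v0) N0.N2=(alive,v0) N0.N3=(alive,v0)
Op 3: gossip N2<->N0 -> N2.N0=(alive,v0) N2.N1=(alive,v0) N2.N2=(alive,v0) N2.N3=(alive,v0) | N0.N0=(alive,v0) N0.N1=(alive,v0) N0.N2=(alive,v0) N0.N3=(alive,v0)
Op 4: gossip N1<->N2 -> N1.N0=(alive,v0) N1.N1=(alive,v0) N1.N2=(alive,v1) N1.N3=(alive,v0) | N2.N0=(alive,v0) N2.N1=(alive,v0) N2.N2=(alive,v1) N2.N3=(alive,v0)
Op 5: gossip N1<->N0 -> N1.N0=(alive,v0) N1.N1=(alive,v0) N1.N2=(alive,v1) N1.N3=(alive,v0) | N0.N0=(alive,v0) N0.N1=(alive,v0) N0.N2=(alive,v1) N0.N3=(alive,v0)
Op 6: gossip N2<->N1 -> N2.N0=(alive,v0) N2.N1=(alive,v0) N2.N2=(alive,v1) N2.N3=(alive,v0) | N1.N0=(alive,v0) N1.N1=(alive,v0) N1.N2=(alive,v1) N1.N3=(alive,v0)
Op 7: N2 marks N3=dead -> (dead,v1)
Op 8: gossip N1<->N0 -> N1.N0=(alive,v0) N1.N1=(alive,v0) N1.N2=(alive,v1) N1.N3=(alive,v0) | N0.N0=(alive,v0) N0.N1=(alive,v0) N0.N2=(alive,v1) N0.N3=(alive,v0)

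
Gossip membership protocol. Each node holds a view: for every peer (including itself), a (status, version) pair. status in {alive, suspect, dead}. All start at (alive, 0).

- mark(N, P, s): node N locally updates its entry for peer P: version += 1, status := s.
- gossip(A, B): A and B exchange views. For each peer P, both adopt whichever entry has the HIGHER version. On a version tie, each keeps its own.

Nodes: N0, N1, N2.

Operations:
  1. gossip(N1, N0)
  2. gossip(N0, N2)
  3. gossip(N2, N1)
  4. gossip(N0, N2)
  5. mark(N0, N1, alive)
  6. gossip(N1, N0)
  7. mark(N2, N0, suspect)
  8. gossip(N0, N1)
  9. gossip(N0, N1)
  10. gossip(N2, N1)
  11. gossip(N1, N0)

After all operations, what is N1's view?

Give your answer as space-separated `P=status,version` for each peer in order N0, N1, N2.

Answer: N0=suspect,1 N1=alive,1 N2=alive,0

Derivation:
Op 1: gossip N1<->N0 -> N1.N0=(alive,v0) N1.N1=(alive,v0) N1.N2=(alive,v0) | N0.N0=(alive,v0) N0.N1=(alive,v0) N0.N2=(alive,v0)
Op 2: gossip N0<->N2 -> N0.N0=(alive,v0) N0.N1=(alive,v0) N0.N2=(alive,v0) | N2.N0=(alive,v0) N2.N1=(alive,v0) N2.N2=(alive,v0)
Op 3: gossip N2<->N1 -> N2.N0=(alive,v0) N2.N1=(alive,v0) N2.N2=(alive,v0) | N1.N0=(alive,v0) N1.N1=(alive,v0) N1.N2=(alive,v0)
Op 4: gossip N0<->N2 -> N0.N0=(alive,v0) N0.N1=(alive,v0) N0.N2=(alive,v0) | N2.N0=(alive,v0) N2.N1=(alive,v0) N2.N2=(alive,v0)
Op 5: N0 marks N1=alive -> (alive,v1)
Op 6: gossip N1<->N0 -> N1.N0=(alive,v0) N1.N1=(alive,v1) N1.N2=(alive,v0) | N0.N0=(alive,v0) N0.N1=(alive,v1) N0.N2=(alive,v0)
Op 7: N2 marks N0=suspect -> (suspect,v1)
Op 8: gossip N0<->N1 -> N0.N0=(alive,v0) N0.N1=(alive,v1) N0.N2=(alive,v0) | N1.N0=(alive,v0) N1.N1=(alive,v1) N1.N2=(alive,v0)
Op 9: gossip N0<->N1 -> N0.N0=(alive,v0) N0.N1=(alive,v1) N0.N2=(alive,v0) | N1.N0=(alive,v0) N1.N1=(alive,v1) N1.N2=(alive,v0)
Op 10: gossip N2<->N1 -> N2.N0=(suspect,v1) N2.N1=(alive,v1) N2.N2=(alive,v0) | N1.N0=(suspect,v1) N1.N1=(alive,v1) N1.N2=(alive,v0)
Op 11: gossip N1<->N0 -> N1.N0=(suspect,v1) N1.N1=(alive,v1) N1.N2=(alive,v0) | N0.N0=(suspect,v1) N0.N1=(alive,v1) N0.N2=(alive,v0)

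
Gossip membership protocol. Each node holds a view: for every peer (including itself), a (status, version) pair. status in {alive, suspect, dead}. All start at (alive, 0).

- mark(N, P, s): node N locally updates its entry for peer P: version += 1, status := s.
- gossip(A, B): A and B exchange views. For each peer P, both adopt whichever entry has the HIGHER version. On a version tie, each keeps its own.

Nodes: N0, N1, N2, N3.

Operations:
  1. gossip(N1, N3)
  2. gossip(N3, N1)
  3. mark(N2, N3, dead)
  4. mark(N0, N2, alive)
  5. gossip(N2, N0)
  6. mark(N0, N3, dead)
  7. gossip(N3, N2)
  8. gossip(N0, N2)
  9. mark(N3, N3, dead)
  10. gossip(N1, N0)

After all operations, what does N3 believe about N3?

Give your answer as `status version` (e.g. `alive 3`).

Op 1: gossip N1<->N3 -> N1.N0=(alive,v0) N1.N1=(alive,v0) N1.N2=(alive,v0) N1.N3=(alive,v0) | N3.N0=(alive,v0) N3.N1=(alive,v0) N3.N2=(alive,v0) N3.N3=(alive,v0)
Op 2: gossip N3<->N1 -> N3.N0=(alive,v0) N3.N1=(alive,v0) N3.N2=(alive,v0) N3.N3=(alive,v0) | N1.N0=(alive,v0) N1.N1=(alive,v0) N1.N2=(alive,v0) N1.N3=(alive,v0)
Op 3: N2 marks N3=dead -> (dead,v1)
Op 4: N0 marks N2=alive -> (alive,v1)
Op 5: gossip N2<->N0 -> N2.N0=(alive,v0) N2.N1=(alive,v0) N2.N2=(alive,v1) N2.N3=(dead,v1) | N0.N0=(alive,v0) N0.N1=(alive,v0) N0.N2=(alive,v1) N0.N3=(dead,v1)
Op 6: N0 marks N3=dead -> (dead,v2)
Op 7: gossip N3<->N2 -> N3.N0=(alive,v0) N3.N1=(alive,v0) N3.N2=(alive,v1) N3.N3=(dead,v1) | N2.N0=(alive,v0) N2.N1=(alive,v0) N2.N2=(alive,v1) N2.N3=(dead,v1)
Op 8: gossip N0<->N2 -> N0.N0=(alive,v0) N0.N1=(alive,v0) N0.N2=(alive,v1) N0.N3=(dead,v2) | N2.N0=(alive,v0) N2.N1=(alive,v0) N2.N2=(alive,v1) N2.N3=(dead,v2)
Op 9: N3 marks N3=dead -> (dead,v2)
Op 10: gossip N1<->N0 -> N1.N0=(alive,v0) N1.N1=(alive,v0) N1.N2=(alive,v1) N1.N3=(dead,v2) | N0.N0=(alive,v0) N0.N1=(alive,v0) N0.N2=(alive,v1) N0.N3=(dead,v2)

Answer: dead 2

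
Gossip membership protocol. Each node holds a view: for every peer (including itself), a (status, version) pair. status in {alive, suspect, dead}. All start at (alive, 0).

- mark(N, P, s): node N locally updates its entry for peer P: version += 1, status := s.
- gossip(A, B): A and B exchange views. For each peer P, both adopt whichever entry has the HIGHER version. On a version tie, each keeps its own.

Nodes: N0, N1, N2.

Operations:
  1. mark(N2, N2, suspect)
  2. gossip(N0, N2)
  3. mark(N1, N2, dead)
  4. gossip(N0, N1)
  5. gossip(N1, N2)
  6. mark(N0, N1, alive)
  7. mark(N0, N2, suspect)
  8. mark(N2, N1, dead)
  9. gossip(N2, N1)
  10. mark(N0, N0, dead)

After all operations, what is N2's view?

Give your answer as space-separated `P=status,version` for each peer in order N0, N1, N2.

Op 1: N2 marks N2=suspect -> (suspect,v1)
Op 2: gossip N0<->N2 -> N0.N0=(alive,v0) N0.N1=(alive,v0) N0.N2=(suspect,v1) | N2.N0=(alive,v0) N2.N1=(alive,v0) N2.N2=(suspect,v1)
Op 3: N1 marks N2=dead -> (dead,v1)
Op 4: gossip N0<->N1 -> N0.N0=(alive,v0) N0.N1=(alive,v0) N0.N2=(suspect,v1) | N1.N0=(alive,v0) N1.N1=(alive,v0) N1.N2=(dead,v1)
Op 5: gossip N1<->N2 -> N1.N0=(alive,v0) N1.N1=(alive,v0) N1.N2=(dead,v1) | N2.N0=(alive,v0) N2.N1=(alive,v0) N2.N2=(suspect,v1)
Op 6: N0 marks N1=alive -> (alive,v1)
Op 7: N0 marks N2=suspect -> (suspect,v2)
Op 8: N2 marks N1=dead -> (dead,v1)
Op 9: gossip N2<->N1 -> N2.N0=(alive,v0) N2.N1=(dead,v1) N2.N2=(suspect,v1) | N1.N0=(alive,v0) N1.N1=(dead,v1) N1.N2=(dead,v1)
Op 10: N0 marks N0=dead -> (dead,v1)

Answer: N0=alive,0 N1=dead,1 N2=suspect,1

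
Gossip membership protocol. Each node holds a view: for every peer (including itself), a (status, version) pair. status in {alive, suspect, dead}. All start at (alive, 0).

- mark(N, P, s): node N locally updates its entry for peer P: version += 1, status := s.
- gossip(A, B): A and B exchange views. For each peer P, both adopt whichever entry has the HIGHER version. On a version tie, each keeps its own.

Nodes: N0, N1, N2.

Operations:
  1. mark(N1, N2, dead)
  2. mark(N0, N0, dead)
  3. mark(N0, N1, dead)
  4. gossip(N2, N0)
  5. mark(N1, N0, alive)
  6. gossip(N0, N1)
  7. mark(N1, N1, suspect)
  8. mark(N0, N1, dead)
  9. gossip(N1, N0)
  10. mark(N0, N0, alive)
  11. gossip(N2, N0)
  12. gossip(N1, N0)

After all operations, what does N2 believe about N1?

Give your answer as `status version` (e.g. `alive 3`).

Op 1: N1 marks N2=dead -> (dead,v1)
Op 2: N0 marks N0=dead -> (dead,v1)
Op 3: N0 marks N1=dead -> (dead,v1)
Op 4: gossip N2<->N0 -> N2.N0=(dead,v1) N2.N1=(dead,v1) N2.N2=(alive,v0) | N0.N0=(dead,v1) N0.N1=(dead,v1) N0.N2=(alive,v0)
Op 5: N1 marks N0=alive -> (alive,v1)
Op 6: gossip N0<->N1 -> N0.N0=(dead,v1) N0.N1=(dead,v1) N0.N2=(dead,v1) | N1.N0=(alive,v1) N1.N1=(dead,v1) N1.N2=(dead,v1)
Op 7: N1 marks N1=suspect -> (suspect,v2)
Op 8: N0 marks N1=dead -> (dead,v2)
Op 9: gossip N1<->N0 -> N1.N0=(alive,v1) N1.N1=(suspect,v2) N1.N2=(dead,v1) | N0.N0=(dead,v1) N0.N1=(dead,v2) N0.N2=(dead,v1)
Op 10: N0 marks N0=alive -> (alive,v2)
Op 11: gossip N2<->N0 -> N2.N0=(alive,v2) N2.N1=(dead,v2) N2.N2=(dead,v1) | N0.N0=(alive,v2) N0.N1=(dead,v2) N0.N2=(dead,v1)
Op 12: gossip N1<->N0 -> N1.N0=(alive,v2) N1.N1=(suspect,v2) N1.N2=(dead,v1) | N0.N0=(alive,v2) N0.N1=(dead,v2) N0.N2=(dead,v1)

Answer: dead 2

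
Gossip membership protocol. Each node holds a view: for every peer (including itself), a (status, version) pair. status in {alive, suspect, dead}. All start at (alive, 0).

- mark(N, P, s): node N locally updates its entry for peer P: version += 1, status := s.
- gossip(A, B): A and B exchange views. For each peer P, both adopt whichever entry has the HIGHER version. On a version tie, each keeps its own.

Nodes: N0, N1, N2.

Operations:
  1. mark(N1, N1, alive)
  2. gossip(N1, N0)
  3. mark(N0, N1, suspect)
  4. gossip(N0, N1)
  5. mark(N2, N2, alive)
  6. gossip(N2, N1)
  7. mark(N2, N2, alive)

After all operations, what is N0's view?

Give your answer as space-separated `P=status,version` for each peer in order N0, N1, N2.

Op 1: N1 marks N1=alive -> (alive,v1)
Op 2: gossip N1<->N0 -> N1.N0=(alive,v0) N1.N1=(alive,v1) N1.N2=(alive,v0) | N0.N0=(alive,v0) N0.N1=(alive,v1) N0.N2=(alive,v0)
Op 3: N0 marks N1=suspect -> (suspect,v2)
Op 4: gossip N0<->N1 -> N0.N0=(alive,v0) N0.N1=(suspect,v2) N0.N2=(alive,v0) | N1.N0=(alive,v0) N1.N1=(suspect,v2) N1.N2=(alive,v0)
Op 5: N2 marks N2=alive -> (alive,v1)
Op 6: gossip N2<->N1 -> N2.N0=(alive,v0) N2.N1=(suspect,v2) N2.N2=(alive,v1) | N1.N0=(alive,v0) N1.N1=(suspect,v2) N1.N2=(alive,v1)
Op 7: N2 marks N2=alive -> (alive,v2)

Answer: N0=alive,0 N1=suspect,2 N2=alive,0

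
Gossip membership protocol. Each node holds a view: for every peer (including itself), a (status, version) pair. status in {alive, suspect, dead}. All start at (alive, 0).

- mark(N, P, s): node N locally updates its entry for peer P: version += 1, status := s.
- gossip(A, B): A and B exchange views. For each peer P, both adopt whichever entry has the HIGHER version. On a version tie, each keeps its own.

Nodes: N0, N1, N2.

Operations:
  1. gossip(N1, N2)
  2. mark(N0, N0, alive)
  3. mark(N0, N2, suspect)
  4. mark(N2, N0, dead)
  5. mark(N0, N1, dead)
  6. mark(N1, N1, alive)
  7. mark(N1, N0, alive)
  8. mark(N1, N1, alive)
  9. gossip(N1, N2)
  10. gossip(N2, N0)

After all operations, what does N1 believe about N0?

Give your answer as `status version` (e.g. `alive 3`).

Op 1: gossip N1<->N2 -> N1.N0=(alive,v0) N1.N1=(alive,v0) N1.N2=(alive,v0) | N2.N0=(alive,v0) N2.N1=(alive,v0) N2.N2=(alive,v0)
Op 2: N0 marks N0=alive -> (alive,v1)
Op 3: N0 marks N2=suspect -> (suspect,v1)
Op 4: N2 marks N0=dead -> (dead,v1)
Op 5: N0 marks N1=dead -> (dead,v1)
Op 6: N1 marks N1=alive -> (alive,v1)
Op 7: N1 marks N0=alive -> (alive,v1)
Op 8: N1 marks N1=alive -> (alive,v2)
Op 9: gossip N1<->N2 -> N1.N0=(alive,v1) N1.N1=(alive,v2) N1.N2=(alive,v0) | N2.N0=(dead,v1) N2.N1=(alive,v2) N2.N2=(alive,v0)
Op 10: gossip N2<->N0 -> N2.N0=(dead,v1) N2.N1=(alive,v2) N2.N2=(suspect,v1) | N0.N0=(alive,v1) N0.N1=(alive,v2) N0.N2=(suspect,v1)

Answer: alive 1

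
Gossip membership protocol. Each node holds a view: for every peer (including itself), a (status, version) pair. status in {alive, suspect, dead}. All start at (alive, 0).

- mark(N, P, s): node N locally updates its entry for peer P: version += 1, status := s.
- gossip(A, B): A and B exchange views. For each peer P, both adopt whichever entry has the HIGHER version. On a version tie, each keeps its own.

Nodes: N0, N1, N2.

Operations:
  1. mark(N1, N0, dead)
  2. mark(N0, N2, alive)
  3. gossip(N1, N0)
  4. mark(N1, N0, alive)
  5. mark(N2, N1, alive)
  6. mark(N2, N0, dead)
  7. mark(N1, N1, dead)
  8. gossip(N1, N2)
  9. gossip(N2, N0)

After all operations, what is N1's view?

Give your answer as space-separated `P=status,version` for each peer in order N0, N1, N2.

Answer: N0=alive,2 N1=dead,1 N2=alive,1

Derivation:
Op 1: N1 marks N0=dead -> (dead,v1)
Op 2: N0 marks N2=alive -> (alive,v1)
Op 3: gossip N1<->N0 -> N1.N0=(dead,v1) N1.N1=(alive,v0) N1.N2=(alive,v1) | N0.N0=(dead,v1) N0.N1=(alive,v0) N0.N2=(alive,v1)
Op 4: N1 marks N0=alive -> (alive,v2)
Op 5: N2 marks N1=alive -> (alive,v1)
Op 6: N2 marks N0=dead -> (dead,v1)
Op 7: N1 marks N1=dead -> (dead,v1)
Op 8: gossip N1<->N2 -> N1.N0=(alive,v2) N1.N1=(dead,v1) N1.N2=(alive,v1) | N2.N0=(alive,v2) N2.N1=(alive,v1) N2.N2=(alive,v1)
Op 9: gossip N2<->N0 -> N2.N0=(alive,v2) N2.N1=(alive,v1) N2.N2=(alive,v1) | N0.N0=(alive,v2) N0.N1=(alive,v1) N0.N2=(alive,v1)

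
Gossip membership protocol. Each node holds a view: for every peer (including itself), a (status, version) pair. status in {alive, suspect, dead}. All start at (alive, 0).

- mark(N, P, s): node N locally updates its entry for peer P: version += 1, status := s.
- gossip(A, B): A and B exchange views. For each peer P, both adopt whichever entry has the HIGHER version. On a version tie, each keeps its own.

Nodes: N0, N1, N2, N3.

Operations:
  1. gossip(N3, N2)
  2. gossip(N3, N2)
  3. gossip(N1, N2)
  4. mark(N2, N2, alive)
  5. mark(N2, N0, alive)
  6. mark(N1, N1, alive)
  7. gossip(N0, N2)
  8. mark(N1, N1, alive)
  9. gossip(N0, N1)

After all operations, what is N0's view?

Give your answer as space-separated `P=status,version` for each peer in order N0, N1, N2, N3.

Answer: N0=alive,1 N1=alive,2 N2=alive,1 N3=alive,0

Derivation:
Op 1: gossip N3<->N2 -> N3.N0=(alive,v0) N3.N1=(alive,v0) N3.N2=(alive,v0) N3.N3=(alive,v0) | N2.N0=(alive,v0) N2.N1=(alive,v0) N2.N2=(alive,v0) N2.N3=(alive,v0)
Op 2: gossip N3<->N2 -> N3.N0=(alive,v0) N3.N1=(alive,v0) N3.N2=(alive,v0) N3.N3=(alive,v0) | N2.N0=(alive,v0) N2.N1=(alive,v0) N2.N2=(alive,v0) N2.N3=(alive,v0)
Op 3: gossip N1<->N2 -> N1.N0=(alive,v0) N1.N1=(alive,v0) N1.N2=(alive,v0) N1.N3=(alive,v0) | N2.N0=(alive,v0) N2.N1=(alive,v0) N2.N2=(alive,v0) N2.N3=(alive,v0)
Op 4: N2 marks N2=alive -> (alive,v1)
Op 5: N2 marks N0=alive -> (alive,v1)
Op 6: N1 marks N1=alive -> (alive,v1)
Op 7: gossip N0<->N2 -> N0.N0=(alive,v1) N0.N1=(alive,v0) N0.N2=(alive,v1) N0.N3=(alive,v0) | N2.N0=(alive,v1) N2.N1=(alive,v0) N2.N2=(alive,v1) N2.N3=(alive,v0)
Op 8: N1 marks N1=alive -> (alive,v2)
Op 9: gossip N0<->N1 -> N0.N0=(alive,v1) N0.N1=(alive,v2) N0.N2=(alive,v1) N0.N3=(alive,v0) | N1.N0=(alive,v1) N1.N1=(alive,v2) N1.N2=(alive,v1) N1.N3=(alive,v0)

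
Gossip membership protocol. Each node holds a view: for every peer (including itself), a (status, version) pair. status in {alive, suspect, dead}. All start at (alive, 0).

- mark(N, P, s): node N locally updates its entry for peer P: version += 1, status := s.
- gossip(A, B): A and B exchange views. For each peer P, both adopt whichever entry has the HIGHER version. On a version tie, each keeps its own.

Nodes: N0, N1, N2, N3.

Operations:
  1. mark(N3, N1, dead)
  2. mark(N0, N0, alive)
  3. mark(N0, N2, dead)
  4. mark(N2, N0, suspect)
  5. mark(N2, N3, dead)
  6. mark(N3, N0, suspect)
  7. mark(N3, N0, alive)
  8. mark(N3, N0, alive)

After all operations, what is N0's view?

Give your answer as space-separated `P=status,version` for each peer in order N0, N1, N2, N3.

Op 1: N3 marks N1=dead -> (dead,v1)
Op 2: N0 marks N0=alive -> (alive,v1)
Op 3: N0 marks N2=dead -> (dead,v1)
Op 4: N2 marks N0=suspect -> (suspect,v1)
Op 5: N2 marks N3=dead -> (dead,v1)
Op 6: N3 marks N0=suspect -> (suspect,v1)
Op 7: N3 marks N0=alive -> (alive,v2)
Op 8: N3 marks N0=alive -> (alive,v3)

Answer: N0=alive,1 N1=alive,0 N2=dead,1 N3=alive,0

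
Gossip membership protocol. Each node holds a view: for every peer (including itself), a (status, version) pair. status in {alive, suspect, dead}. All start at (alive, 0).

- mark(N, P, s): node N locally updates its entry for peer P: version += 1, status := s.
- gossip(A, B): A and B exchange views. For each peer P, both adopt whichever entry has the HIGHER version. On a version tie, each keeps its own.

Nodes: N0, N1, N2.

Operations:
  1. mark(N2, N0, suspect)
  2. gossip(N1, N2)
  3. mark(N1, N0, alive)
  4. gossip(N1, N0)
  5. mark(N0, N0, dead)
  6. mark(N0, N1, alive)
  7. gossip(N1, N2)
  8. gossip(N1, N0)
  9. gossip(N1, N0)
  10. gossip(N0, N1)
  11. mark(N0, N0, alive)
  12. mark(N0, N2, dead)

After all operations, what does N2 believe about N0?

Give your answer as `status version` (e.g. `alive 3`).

Op 1: N2 marks N0=suspect -> (suspect,v1)
Op 2: gossip N1<->N2 -> N1.N0=(suspect,v1) N1.N1=(alive,v0) N1.N2=(alive,v0) | N2.N0=(suspect,v1) N2.N1=(alive,v0) N2.N2=(alive,v0)
Op 3: N1 marks N0=alive -> (alive,v2)
Op 4: gossip N1<->N0 -> N1.N0=(alive,v2) N1.N1=(alive,v0) N1.N2=(alive,v0) | N0.N0=(alive,v2) N0.N1=(alive,v0) N0.N2=(alive,v0)
Op 5: N0 marks N0=dead -> (dead,v3)
Op 6: N0 marks N1=alive -> (alive,v1)
Op 7: gossip N1<->N2 -> N1.N0=(alive,v2) N1.N1=(alive,v0) N1.N2=(alive,v0) | N2.N0=(alive,v2) N2.N1=(alive,v0) N2.N2=(alive,v0)
Op 8: gossip N1<->N0 -> N1.N0=(dead,v3) N1.N1=(alive,v1) N1.N2=(alive,v0) | N0.N0=(dead,v3) N0.N1=(alive,v1) N0.N2=(alive,v0)
Op 9: gossip N1<->N0 -> N1.N0=(dead,v3) N1.N1=(alive,v1) N1.N2=(alive,v0) | N0.N0=(dead,v3) N0.N1=(alive,v1) N0.N2=(alive,v0)
Op 10: gossip N0<->N1 -> N0.N0=(dead,v3) N0.N1=(alive,v1) N0.N2=(alive,v0) | N1.N0=(dead,v3) N1.N1=(alive,v1) N1.N2=(alive,v0)
Op 11: N0 marks N0=alive -> (alive,v4)
Op 12: N0 marks N2=dead -> (dead,v1)

Answer: alive 2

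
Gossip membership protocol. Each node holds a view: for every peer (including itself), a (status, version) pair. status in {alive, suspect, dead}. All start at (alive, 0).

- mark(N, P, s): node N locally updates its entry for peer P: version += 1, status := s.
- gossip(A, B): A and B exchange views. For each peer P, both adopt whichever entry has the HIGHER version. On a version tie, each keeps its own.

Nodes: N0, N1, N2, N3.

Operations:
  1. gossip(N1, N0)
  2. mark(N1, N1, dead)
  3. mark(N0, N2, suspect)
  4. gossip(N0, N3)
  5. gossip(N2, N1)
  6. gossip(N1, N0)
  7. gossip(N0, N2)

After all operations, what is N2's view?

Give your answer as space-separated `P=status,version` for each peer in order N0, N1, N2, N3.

Op 1: gossip N1<->N0 -> N1.N0=(alive,v0) N1.N1=(alive,v0) N1.N2=(alive,v0) N1.N3=(alive,v0) | N0.N0=(alive,v0) N0.N1=(alive,v0) N0.N2=(alive,v0) N0.N3=(alive,v0)
Op 2: N1 marks N1=dead -> (dead,v1)
Op 3: N0 marks N2=suspect -> (suspect,v1)
Op 4: gossip N0<->N3 -> N0.N0=(alive,v0) N0.N1=(alive,v0) N0.N2=(suspect,v1) N0.N3=(alive,v0) | N3.N0=(alive,v0) N3.N1=(alive,v0) N3.N2=(suspect,v1) N3.N3=(alive,v0)
Op 5: gossip N2<->N1 -> N2.N0=(alive,v0) N2.N1=(dead,v1) N2.N2=(alive,v0) N2.N3=(alive,v0) | N1.N0=(alive,v0) N1.N1=(dead,v1) N1.N2=(alive,v0) N1.N3=(alive,v0)
Op 6: gossip N1<->N0 -> N1.N0=(alive,v0) N1.N1=(dead,v1) N1.N2=(suspect,v1) N1.N3=(alive,v0) | N0.N0=(alive,v0) N0.N1=(dead,v1) N0.N2=(suspect,v1) N0.N3=(alive,v0)
Op 7: gossip N0<->N2 -> N0.N0=(alive,v0) N0.N1=(dead,v1) N0.N2=(suspect,v1) N0.N3=(alive,v0) | N2.N0=(alive,v0) N2.N1=(dead,v1) N2.N2=(suspect,v1) N2.N3=(alive,v0)

Answer: N0=alive,0 N1=dead,1 N2=suspect,1 N3=alive,0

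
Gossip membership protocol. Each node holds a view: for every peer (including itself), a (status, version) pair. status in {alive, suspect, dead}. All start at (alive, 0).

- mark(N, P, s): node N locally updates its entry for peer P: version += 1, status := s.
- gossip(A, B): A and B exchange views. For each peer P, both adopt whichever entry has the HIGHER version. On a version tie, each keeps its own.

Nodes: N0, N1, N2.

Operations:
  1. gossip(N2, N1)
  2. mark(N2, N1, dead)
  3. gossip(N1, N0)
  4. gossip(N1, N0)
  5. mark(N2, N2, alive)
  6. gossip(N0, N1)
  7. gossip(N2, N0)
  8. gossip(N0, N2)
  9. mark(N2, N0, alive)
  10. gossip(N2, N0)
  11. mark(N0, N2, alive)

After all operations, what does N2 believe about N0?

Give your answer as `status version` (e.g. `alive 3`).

Op 1: gossip N2<->N1 -> N2.N0=(alive,v0) N2.N1=(alive,v0) N2.N2=(alive,v0) | N1.N0=(alive,v0) N1.N1=(alive,v0) N1.N2=(alive,v0)
Op 2: N2 marks N1=dead -> (dead,v1)
Op 3: gossip N1<->N0 -> N1.N0=(alive,v0) N1.N1=(alive,v0) N1.N2=(alive,v0) | N0.N0=(alive,v0) N0.N1=(alive,v0) N0.N2=(alive,v0)
Op 4: gossip N1<->N0 -> N1.N0=(alive,v0) N1.N1=(alive,v0) N1.N2=(alive,v0) | N0.N0=(alive,v0) N0.N1=(alive,v0) N0.N2=(alive,v0)
Op 5: N2 marks N2=alive -> (alive,v1)
Op 6: gossip N0<->N1 -> N0.N0=(alive,v0) N0.N1=(alive,v0) N0.N2=(alive,v0) | N1.N0=(alive,v0) N1.N1=(alive,v0) N1.N2=(alive,v0)
Op 7: gossip N2<->N0 -> N2.N0=(alive,v0) N2.N1=(dead,v1) N2.N2=(alive,v1) | N0.N0=(alive,v0) N0.N1=(dead,v1) N0.N2=(alive,v1)
Op 8: gossip N0<->N2 -> N0.N0=(alive,v0) N0.N1=(dead,v1) N0.N2=(alive,v1) | N2.N0=(alive,v0) N2.N1=(dead,v1) N2.N2=(alive,v1)
Op 9: N2 marks N0=alive -> (alive,v1)
Op 10: gossip N2<->N0 -> N2.N0=(alive,v1) N2.N1=(dead,v1) N2.N2=(alive,v1) | N0.N0=(alive,v1) N0.N1=(dead,v1) N0.N2=(alive,v1)
Op 11: N0 marks N2=alive -> (alive,v2)

Answer: alive 1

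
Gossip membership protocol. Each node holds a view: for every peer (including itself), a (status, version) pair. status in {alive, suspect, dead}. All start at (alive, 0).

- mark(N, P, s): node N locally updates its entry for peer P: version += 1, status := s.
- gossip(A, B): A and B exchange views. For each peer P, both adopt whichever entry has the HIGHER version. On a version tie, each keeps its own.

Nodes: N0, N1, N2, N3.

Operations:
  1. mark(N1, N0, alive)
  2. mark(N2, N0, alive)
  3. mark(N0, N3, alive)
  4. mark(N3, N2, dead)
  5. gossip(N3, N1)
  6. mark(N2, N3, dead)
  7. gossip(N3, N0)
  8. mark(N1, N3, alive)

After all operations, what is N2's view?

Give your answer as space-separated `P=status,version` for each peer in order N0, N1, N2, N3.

Answer: N0=alive,1 N1=alive,0 N2=alive,0 N3=dead,1

Derivation:
Op 1: N1 marks N0=alive -> (alive,v1)
Op 2: N2 marks N0=alive -> (alive,v1)
Op 3: N0 marks N3=alive -> (alive,v1)
Op 4: N3 marks N2=dead -> (dead,v1)
Op 5: gossip N3<->N1 -> N3.N0=(alive,v1) N3.N1=(alive,v0) N3.N2=(dead,v1) N3.N3=(alive,v0) | N1.N0=(alive,v1) N1.N1=(alive,v0) N1.N2=(dead,v1) N1.N3=(alive,v0)
Op 6: N2 marks N3=dead -> (dead,v1)
Op 7: gossip N3<->N0 -> N3.N0=(alive,v1) N3.N1=(alive,v0) N3.N2=(dead,v1) N3.N3=(alive,v1) | N0.N0=(alive,v1) N0.N1=(alive,v0) N0.N2=(dead,v1) N0.N3=(alive,v1)
Op 8: N1 marks N3=alive -> (alive,v1)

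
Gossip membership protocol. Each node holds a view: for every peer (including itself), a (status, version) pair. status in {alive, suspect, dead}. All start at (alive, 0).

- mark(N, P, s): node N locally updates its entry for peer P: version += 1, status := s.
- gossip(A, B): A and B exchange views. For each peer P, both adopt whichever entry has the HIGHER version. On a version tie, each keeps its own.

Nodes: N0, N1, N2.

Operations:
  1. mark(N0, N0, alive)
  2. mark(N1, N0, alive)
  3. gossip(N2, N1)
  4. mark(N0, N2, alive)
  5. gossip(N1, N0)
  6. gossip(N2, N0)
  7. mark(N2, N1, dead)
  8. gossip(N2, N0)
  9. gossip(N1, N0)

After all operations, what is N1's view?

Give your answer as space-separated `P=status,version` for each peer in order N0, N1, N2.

Op 1: N0 marks N0=alive -> (alive,v1)
Op 2: N1 marks N0=alive -> (alive,v1)
Op 3: gossip N2<->N1 -> N2.N0=(alive,v1) N2.N1=(alive,v0) N2.N2=(alive,v0) | N1.N0=(alive,v1) N1.N1=(alive,v0) N1.N2=(alive,v0)
Op 4: N0 marks N2=alive -> (alive,v1)
Op 5: gossip N1<->N0 -> N1.N0=(alive,v1) N1.N1=(alive,v0) N1.N2=(alive,v1) | N0.N0=(alive,v1) N0.N1=(alive,v0) N0.N2=(alive,v1)
Op 6: gossip N2<->N0 -> N2.N0=(alive,v1) N2.N1=(alive,v0) N2.N2=(alive,v1) | N0.N0=(alive,v1) N0.N1=(alive,v0) N0.N2=(alive,v1)
Op 7: N2 marks N1=dead -> (dead,v1)
Op 8: gossip N2<->N0 -> N2.N0=(alive,v1) N2.N1=(dead,v1) N2.N2=(alive,v1) | N0.N0=(alive,v1) N0.N1=(dead,v1) N0.N2=(alive,v1)
Op 9: gossip N1<->N0 -> N1.N0=(alive,v1) N1.N1=(dead,v1) N1.N2=(alive,v1) | N0.N0=(alive,v1) N0.N1=(dead,v1) N0.N2=(alive,v1)

Answer: N0=alive,1 N1=dead,1 N2=alive,1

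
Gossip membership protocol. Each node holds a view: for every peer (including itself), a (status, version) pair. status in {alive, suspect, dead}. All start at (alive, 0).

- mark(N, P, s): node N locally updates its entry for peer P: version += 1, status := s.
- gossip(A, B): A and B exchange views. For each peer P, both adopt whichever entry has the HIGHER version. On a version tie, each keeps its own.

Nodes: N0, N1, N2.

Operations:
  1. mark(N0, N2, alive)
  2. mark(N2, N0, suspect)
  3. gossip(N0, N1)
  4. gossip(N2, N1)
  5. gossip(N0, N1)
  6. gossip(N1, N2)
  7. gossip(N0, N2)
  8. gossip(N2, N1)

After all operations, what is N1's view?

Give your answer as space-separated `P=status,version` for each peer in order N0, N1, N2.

Answer: N0=suspect,1 N1=alive,0 N2=alive,1

Derivation:
Op 1: N0 marks N2=alive -> (alive,v1)
Op 2: N2 marks N0=suspect -> (suspect,v1)
Op 3: gossip N0<->N1 -> N0.N0=(alive,v0) N0.N1=(alive,v0) N0.N2=(alive,v1) | N1.N0=(alive,v0) N1.N1=(alive,v0) N1.N2=(alive,v1)
Op 4: gossip N2<->N1 -> N2.N0=(suspect,v1) N2.N1=(alive,v0) N2.N2=(alive,v1) | N1.N0=(suspect,v1) N1.N1=(alive,v0) N1.N2=(alive,v1)
Op 5: gossip N0<->N1 -> N0.N0=(suspect,v1) N0.N1=(alive,v0) N0.N2=(alive,v1) | N1.N0=(suspect,v1) N1.N1=(alive,v0) N1.N2=(alive,v1)
Op 6: gossip N1<->N2 -> N1.N0=(suspect,v1) N1.N1=(alive,v0) N1.N2=(alive,v1) | N2.N0=(suspect,v1) N2.N1=(alive,v0) N2.N2=(alive,v1)
Op 7: gossip N0<->N2 -> N0.N0=(suspect,v1) N0.N1=(alive,v0) N0.N2=(alive,v1) | N2.N0=(suspect,v1) N2.N1=(alive,v0) N2.N2=(alive,v1)
Op 8: gossip N2<->N1 -> N2.N0=(suspect,v1) N2.N1=(alive,v0) N2.N2=(alive,v1) | N1.N0=(suspect,v1) N1.N1=(alive,v0) N1.N2=(alive,v1)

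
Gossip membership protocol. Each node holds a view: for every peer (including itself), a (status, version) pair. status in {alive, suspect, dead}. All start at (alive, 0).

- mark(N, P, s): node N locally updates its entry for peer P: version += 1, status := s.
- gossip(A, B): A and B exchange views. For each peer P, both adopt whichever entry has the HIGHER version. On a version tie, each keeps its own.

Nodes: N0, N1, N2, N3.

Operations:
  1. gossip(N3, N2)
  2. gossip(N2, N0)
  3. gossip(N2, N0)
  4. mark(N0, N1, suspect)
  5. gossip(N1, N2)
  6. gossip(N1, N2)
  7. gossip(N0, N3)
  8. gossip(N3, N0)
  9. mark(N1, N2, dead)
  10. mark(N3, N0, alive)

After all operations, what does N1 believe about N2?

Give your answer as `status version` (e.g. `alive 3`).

Op 1: gossip N3<->N2 -> N3.N0=(alive,v0) N3.N1=(alive,v0) N3.N2=(alive,v0) N3.N3=(alive,v0) | N2.N0=(alive,v0) N2.N1=(alive,v0) N2.N2=(alive,v0) N2.N3=(alive,v0)
Op 2: gossip N2<->N0 -> N2.N0=(alive,v0) N2.N1=(alive,v0) N2.N2=(alive,v0) N2.N3=(alive,v0) | N0.N0=(alive,v0) N0.N1=(alive,v0) N0.N2=(alive,v0) N0.N3=(alive,v0)
Op 3: gossip N2<->N0 -> N2.N0=(alive,v0) N2.N1=(alive,v0) N2.N2=(alive,v0) N2.N3=(alive,v0) | N0.N0=(alive,v0) N0.N1=(alive,v0) N0.N2=(alive,v0) N0.N3=(alive,v0)
Op 4: N0 marks N1=suspect -> (suspect,v1)
Op 5: gossip N1<->N2 -> N1.N0=(alive,v0) N1.N1=(alive,v0) N1.N2=(alive,v0) N1.N3=(alive,v0) | N2.N0=(alive,v0) N2.N1=(alive,v0) N2.N2=(alive,v0) N2.N3=(alive,v0)
Op 6: gossip N1<->N2 -> N1.N0=(alive,v0) N1.N1=(alive,v0) N1.N2=(alive,v0) N1.N3=(alive,v0) | N2.N0=(alive,v0) N2.N1=(alive,v0) N2.N2=(alive,v0) N2.N3=(alive,v0)
Op 7: gossip N0<->N3 -> N0.N0=(alive,v0) N0.N1=(suspect,v1) N0.N2=(alive,v0) N0.N3=(alive,v0) | N3.N0=(alive,v0) N3.N1=(suspect,v1) N3.N2=(alive,v0) N3.N3=(alive,v0)
Op 8: gossip N3<->N0 -> N3.N0=(alive,v0) N3.N1=(suspect,v1) N3.N2=(alive,v0) N3.N3=(alive,v0) | N0.N0=(alive,v0) N0.N1=(suspect,v1) N0.N2=(alive,v0) N0.N3=(alive,v0)
Op 9: N1 marks N2=dead -> (dead,v1)
Op 10: N3 marks N0=alive -> (alive,v1)

Answer: dead 1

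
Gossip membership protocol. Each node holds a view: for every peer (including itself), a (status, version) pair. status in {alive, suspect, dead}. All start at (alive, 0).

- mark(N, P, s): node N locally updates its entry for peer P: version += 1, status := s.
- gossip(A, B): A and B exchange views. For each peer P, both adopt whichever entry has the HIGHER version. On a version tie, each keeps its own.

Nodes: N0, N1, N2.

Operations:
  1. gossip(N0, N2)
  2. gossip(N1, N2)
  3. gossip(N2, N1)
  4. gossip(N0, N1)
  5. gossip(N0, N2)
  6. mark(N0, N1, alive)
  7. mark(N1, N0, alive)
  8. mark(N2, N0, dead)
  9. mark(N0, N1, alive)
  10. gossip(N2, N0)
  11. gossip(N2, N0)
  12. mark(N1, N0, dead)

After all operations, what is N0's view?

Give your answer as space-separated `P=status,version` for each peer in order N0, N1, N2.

Answer: N0=dead,1 N1=alive,2 N2=alive,0

Derivation:
Op 1: gossip N0<->N2 -> N0.N0=(alive,v0) N0.N1=(alive,v0) N0.N2=(alive,v0) | N2.N0=(alive,v0) N2.N1=(alive,v0) N2.N2=(alive,v0)
Op 2: gossip N1<->N2 -> N1.N0=(alive,v0) N1.N1=(alive,v0) N1.N2=(alive,v0) | N2.N0=(alive,v0) N2.N1=(alive,v0) N2.N2=(alive,v0)
Op 3: gossip N2<->N1 -> N2.N0=(alive,v0) N2.N1=(alive,v0) N2.N2=(alive,v0) | N1.N0=(alive,v0) N1.N1=(alive,v0) N1.N2=(alive,v0)
Op 4: gossip N0<->N1 -> N0.N0=(alive,v0) N0.N1=(alive,v0) N0.N2=(alive,v0) | N1.N0=(alive,v0) N1.N1=(alive,v0) N1.N2=(alive,v0)
Op 5: gossip N0<->N2 -> N0.N0=(alive,v0) N0.N1=(alive,v0) N0.N2=(alive,v0) | N2.N0=(alive,v0) N2.N1=(alive,v0) N2.N2=(alive,v0)
Op 6: N0 marks N1=alive -> (alive,v1)
Op 7: N1 marks N0=alive -> (alive,v1)
Op 8: N2 marks N0=dead -> (dead,v1)
Op 9: N0 marks N1=alive -> (alive,v2)
Op 10: gossip N2<->N0 -> N2.N0=(dead,v1) N2.N1=(alive,v2) N2.N2=(alive,v0) | N0.N0=(dead,v1) N0.N1=(alive,v2) N0.N2=(alive,v0)
Op 11: gossip N2<->N0 -> N2.N0=(dead,v1) N2.N1=(alive,v2) N2.N2=(alive,v0) | N0.N0=(dead,v1) N0.N1=(alive,v2) N0.N2=(alive,v0)
Op 12: N1 marks N0=dead -> (dead,v2)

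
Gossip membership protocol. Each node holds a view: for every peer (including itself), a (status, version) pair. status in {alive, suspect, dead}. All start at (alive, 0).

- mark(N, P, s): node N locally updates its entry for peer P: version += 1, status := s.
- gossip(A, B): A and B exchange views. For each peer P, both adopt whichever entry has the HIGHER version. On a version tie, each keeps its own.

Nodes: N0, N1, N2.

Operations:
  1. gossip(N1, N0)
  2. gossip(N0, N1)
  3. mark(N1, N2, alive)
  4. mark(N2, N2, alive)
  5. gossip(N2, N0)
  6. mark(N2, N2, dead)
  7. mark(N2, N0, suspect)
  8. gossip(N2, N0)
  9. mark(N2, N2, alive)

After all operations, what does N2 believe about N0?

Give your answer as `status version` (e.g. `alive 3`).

Answer: suspect 1

Derivation:
Op 1: gossip N1<->N0 -> N1.N0=(alive,v0) N1.N1=(alive,v0) N1.N2=(alive,v0) | N0.N0=(alive,v0) N0.N1=(alive,v0) N0.N2=(alive,v0)
Op 2: gossip N0<->N1 -> N0.N0=(alive,v0) N0.N1=(alive,v0) N0.N2=(alive,v0) | N1.N0=(alive,v0) N1.N1=(alive,v0) N1.N2=(alive,v0)
Op 3: N1 marks N2=alive -> (alive,v1)
Op 4: N2 marks N2=alive -> (alive,v1)
Op 5: gossip N2<->N0 -> N2.N0=(alive,v0) N2.N1=(alive,v0) N2.N2=(alive,v1) | N0.N0=(alive,v0) N0.N1=(alive,v0) N0.N2=(alive,v1)
Op 6: N2 marks N2=dead -> (dead,v2)
Op 7: N2 marks N0=suspect -> (suspect,v1)
Op 8: gossip N2<->N0 -> N2.N0=(suspect,v1) N2.N1=(alive,v0) N2.N2=(dead,v2) | N0.N0=(suspect,v1) N0.N1=(alive,v0) N0.N2=(dead,v2)
Op 9: N2 marks N2=alive -> (alive,v3)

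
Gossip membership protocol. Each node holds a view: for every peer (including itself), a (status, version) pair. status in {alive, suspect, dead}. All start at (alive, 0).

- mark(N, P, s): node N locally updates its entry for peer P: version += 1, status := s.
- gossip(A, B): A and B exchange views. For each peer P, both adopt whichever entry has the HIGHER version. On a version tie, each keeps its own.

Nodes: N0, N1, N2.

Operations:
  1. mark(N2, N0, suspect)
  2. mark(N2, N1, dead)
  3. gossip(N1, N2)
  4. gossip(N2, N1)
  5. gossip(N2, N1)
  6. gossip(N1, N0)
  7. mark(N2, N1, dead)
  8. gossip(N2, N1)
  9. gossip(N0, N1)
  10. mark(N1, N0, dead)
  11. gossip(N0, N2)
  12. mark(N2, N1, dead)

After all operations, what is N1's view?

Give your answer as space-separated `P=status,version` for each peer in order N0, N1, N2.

Answer: N0=dead,2 N1=dead,2 N2=alive,0

Derivation:
Op 1: N2 marks N0=suspect -> (suspect,v1)
Op 2: N2 marks N1=dead -> (dead,v1)
Op 3: gossip N1<->N2 -> N1.N0=(suspect,v1) N1.N1=(dead,v1) N1.N2=(alive,v0) | N2.N0=(suspect,v1) N2.N1=(dead,v1) N2.N2=(alive,v0)
Op 4: gossip N2<->N1 -> N2.N0=(suspect,v1) N2.N1=(dead,v1) N2.N2=(alive,v0) | N1.N0=(suspect,v1) N1.N1=(dead,v1) N1.N2=(alive,v0)
Op 5: gossip N2<->N1 -> N2.N0=(suspect,v1) N2.N1=(dead,v1) N2.N2=(alive,v0) | N1.N0=(suspect,v1) N1.N1=(dead,v1) N1.N2=(alive,v0)
Op 6: gossip N1<->N0 -> N1.N0=(suspect,v1) N1.N1=(dead,v1) N1.N2=(alive,v0) | N0.N0=(suspect,v1) N0.N1=(dead,v1) N0.N2=(alive,v0)
Op 7: N2 marks N1=dead -> (dead,v2)
Op 8: gossip N2<->N1 -> N2.N0=(suspect,v1) N2.N1=(dead,v2) N2.N2=(alive,v0) | N1.N0=(suspect,v1) N1.N1=(dead,v2) N1.N2=(alive,v0)
Op 9: gossip N0<->N1 -> N0.N0=(suspect,v1) N0.N1=(dead,v2) N0.N2=(alive,v0) | N1.N0=(suspect,v1) N1.N1=(dead,v2) N1.N2=(alive,v0)
Op 10: N1 marks N0=dead -> (dead,v2)
Op 11: gossip N0<->N2 -> N0.N0=(suspect,v1) N0.N1=(dead,v2) N0.N2=(alive,v0) | N2.N0=(suspect,v1) N2.N1=(dead,v2) N2.N2=(alive,v0)
Op 12: N2 marks N1=dead -> (dead,v3)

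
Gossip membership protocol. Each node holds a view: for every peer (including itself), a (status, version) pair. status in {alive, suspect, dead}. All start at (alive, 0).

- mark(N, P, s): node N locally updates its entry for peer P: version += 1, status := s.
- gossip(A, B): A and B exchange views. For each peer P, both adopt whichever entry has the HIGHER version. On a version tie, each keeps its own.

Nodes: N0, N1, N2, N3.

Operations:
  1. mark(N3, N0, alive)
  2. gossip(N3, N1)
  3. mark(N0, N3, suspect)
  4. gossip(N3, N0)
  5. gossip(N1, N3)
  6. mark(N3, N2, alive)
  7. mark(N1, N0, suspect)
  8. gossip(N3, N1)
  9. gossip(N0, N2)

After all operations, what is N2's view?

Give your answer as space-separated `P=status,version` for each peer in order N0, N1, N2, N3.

Op 1: N3 marks N0=alive -> (alive,v1)
Op 2: gossip N3<->N1 -> N3.N0=(alive,v1) N3.N1=(alive,v0) N3.N2=(alive,v0) N3.N3=(alive,v0) | N1.N0=(alive,v1) N1.N1=(alive,v0) N1.N2=(alive,v0) N1.N3=(alive,v0)
Op 3: N0 marks N3=suspect -> (suspect,v1)
Op 4: gossip N3<->N0 -> N3.N0=(alive,v1) N3.N1=(alive,v0) N3.N2=(alive,v0) N3.N3=(suspect,v1) | N0.N0=(alive,v1) N0.N1=(alive,v0) N0.N2=(alive,v0) N0.N3=(suspect,v1)
Op 5: gossip N1<->N3 -> N1.N0=(alive,v1) N1.N1=(alive,v0) N1.N2=(alive,v0) N1.N3=(suspect,v1) | N3.N0=(alive,v1) N3.N1=(alive,v0) N3.N2=(alive,v0) N3.N3=(suspect,v1)
Op 6: N3 marks N2=alive -> (alive,v1)
Op 7: N1 marks N0=suspect -> (suspect,v2)
Op 8: gossip N3<->N1 -> N3.N0=(suspect,v2) N3.N1=(alive,v0) N3.N2=(alive,v1) N3.N3=(suspect,v1) | N1.N0=(suspect,v2) N1.N1=(alive,v0) N1.N2=(alive,v1) N1.N3=(suspect,v1)
Op 9: gossip N0<->N2 -> N0.N0=(alive,v1) N0.N1=(alive,v0) N0.N2=(alive,v0) N0.N3=(suspect,v1) | N2.N0=(alive,v1) N2.N1=(alive,v0) N2.N2=(alive,v0) N2.N3=(suspect,v1)

Answer: N0=alive,1 N1=alive,0 N2=alive,0 N3=suspect,1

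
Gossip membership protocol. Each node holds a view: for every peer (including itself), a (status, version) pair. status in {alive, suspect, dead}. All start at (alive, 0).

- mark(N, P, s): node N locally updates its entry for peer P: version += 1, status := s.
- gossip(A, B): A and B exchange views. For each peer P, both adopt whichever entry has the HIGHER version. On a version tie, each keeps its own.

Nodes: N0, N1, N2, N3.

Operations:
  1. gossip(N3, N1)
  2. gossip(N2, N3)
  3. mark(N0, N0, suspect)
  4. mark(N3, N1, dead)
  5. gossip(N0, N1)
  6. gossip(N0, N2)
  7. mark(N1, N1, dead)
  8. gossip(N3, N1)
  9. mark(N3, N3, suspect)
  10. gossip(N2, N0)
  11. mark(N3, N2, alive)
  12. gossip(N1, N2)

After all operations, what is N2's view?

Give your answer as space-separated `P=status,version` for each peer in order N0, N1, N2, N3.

Op 1: gossip N3<->N1 -> N3.N0=(alive,v0) N3.N1=(alive,v0) N3.N2=(alive,v0) N3.N3=(alive,v0) | N1.N0=(alive,v0) N1.N1=(alive,v0) N1.N2=(alive,v0) N1.N3=(alive,v0)
Op 2: gossip N2<->N3 -> N2.N0=(alive,v0) N2.N1=(alive,v0) N2.N2=(alive,v0) N2.N3=(alive,v0) | N3.N0=(alive,v0) N3.N1=(alive,v0) N3.N2=(alive,v0) N3.N3=(alive,v0)
Op 3: N0 marks N0=suspect -> (suspect,v1)
Op 4: N3 marks N1=dead -> (dead,v1)
Op 5: gossip N0<->N1 -> N0.N0=(suspect,v1) N0.N1=(alive,v0) N0.N2=(alive,v0) N0.N3=(alive,v0) | N1.N0=(suspect,v1) N1.N1=(alive,v0) N1.N2=(alive,v0) N1.N3=(alive,v0)
Op 6: gossip N0<->N2 -> N0.N0=(suspect,v1) N0.N1=(alive,v0) N0.N2=(alive,v0) N0.N3=(alive,v0) | N2.N0=(suspect,v1) N2.N1=(alive,v0) N2.N2=(alive,v0) N2.N3=(alive,v0)
Op 7: N1 marks N1=dead -> (dead,v1)
Op 8: gossip N3<->N1 -> N3.N0=(suspect,v1) N3.N1=(dead,v1) N3.N2=(alive,v0) N3.N3=(alive,v0) | N1.N0=(suspect,v1) N1.N1=(dead,v1) N1.N2=(alive,v0) N1.N3=(alive,v0)
Op 9: N3 marks N3=suspect -> (suspect,v1)
Op 10: gossip N2<->N0 -> N2.N0=(suspect,v1) N2.N1=(alive,v0) N2.N2=(alive,v0) N2.N3=(alive,v0) | N0.N0=(suspect,v1) N0.N1=(alive,v0) N0.N2=(alive,v0) N0.N3=(alive,v0)
Op 11: N3 marks N2=alive -> (alive,v1)
Op 12: gossip N1<->N2 -> N1.N0=(suspect,v1) N1.N1=(dead,v1) N1.N2=(alive,v0) N1.N3=(alive,v0) | N2.N0=(suspect,v1) N2.N1=(dead,v1) N2.N2=(alive,v0) N2.N3=(alive,v0)

Answer: N0=suspect,1 N1=dead,1 N2=alive,0 N3=alive,0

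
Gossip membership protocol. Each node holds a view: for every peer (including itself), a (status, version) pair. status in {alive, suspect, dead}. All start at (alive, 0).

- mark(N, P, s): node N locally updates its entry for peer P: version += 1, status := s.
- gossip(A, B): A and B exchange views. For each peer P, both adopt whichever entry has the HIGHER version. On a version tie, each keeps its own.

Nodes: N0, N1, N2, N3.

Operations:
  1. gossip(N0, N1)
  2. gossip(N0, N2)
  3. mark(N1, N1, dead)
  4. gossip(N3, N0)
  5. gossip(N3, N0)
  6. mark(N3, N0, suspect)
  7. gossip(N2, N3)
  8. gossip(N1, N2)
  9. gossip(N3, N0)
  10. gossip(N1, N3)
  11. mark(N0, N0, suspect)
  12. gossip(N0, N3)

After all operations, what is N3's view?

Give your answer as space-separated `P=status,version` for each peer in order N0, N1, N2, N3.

Op 1: gossip N0<->N1 -> N0.N0=(alive,v0) N0.N1=(alive,v0) N0.N2=(alive,v0) N0.N3=(alive,v0) | N1.N0=(alive,v0) N1.N1=(alive,v0) N1.N2=(alive,v0) N1.N3=(alive,v0)
Op 2: gossip N0<->N2 -> N0.N0=(alive,v0) N0.N1=(alive,v0) N0.N2=(alive,v0) N0.N3=(alive,v0) | N2.N0=(alive,v0) N2.N1=(alive,v0) N2.N2=(alive,v0) N2.N3=(alive,v0)
Op 3: N1 marks N1=dead -> (dead,v1)
Op 4: gossip N3<->N0 -> N3.N0=(alive,v0) N3.N1=(alive,v0) N3.N2=(alive,v0) N3.N3=(alive,v0) | N0.N0=(alive,v0) N0.N1=(alive,v0) N0.N2=(alive,v0) N0.N3=(alive,v0)
Op 5: gossip N3<->N0 -> N3.N0=(alive,v0) N3.N1=(alive,v0) N3.N2=(alive,v0) N3.N3=(alive,v0) | N0.N0=(alive,v0) N0.N1=(alive,v0) N0.N2=(alive,v0) N0.N3=(alive,v0)
Op 6: N3 marks N0=suspect -> (suspect,v1)
Op 7: gossip N2<->N3 -> N2.N0=(suspect,v1) N2.N1=(alive,v0) N2.N2=(alive,v0) N2.N3=(alive,v0) | N3.N0=(suspect,v1) N3.N1=(alive,v0) N3.N2=(alive,v0) N3.N3=(alive,v0)
Op 8: gossip N1<->N2 -> N1.N0=(suspect,v1) N1.N1=(dead,v1) N1.N2=(alive,v0) N1.N3=(alive,v0) | N2.N0=(suspect,v1) N2.N1=(dead,v1) N2.N2=(alive,v0) N2.N3=(alive,v0)
Op 9: gossip N3<->N0 -> N3.N0=(suspect,v1) N3.N1=(alive,v0) N3.N2=(alive,v0) N3.N3=(alive,v0) | N0.N0=(suspect,v1) N0.N1=(alive,v0) N0.N2=(alive,v0) N0.N3=(alive,v0)
Op 10: gossip N1<->N3 -> N1.N0=(suspect,v1) N1.N1=(dead,v1) N1.N2=(alive,v0) N1.N3=(alive,v0) | N3.N0=(suspect,v1) N3.N1=(dead,v1) N3.N2=(alive,v0) N3.N3=(alive,v0)
Op 11: N0 marks N0=suspect -> (suspect,v2)
Op 12: gossip N0<->N3 -> N0.N0=(suspect,v2) N0.N1=(dead,v1) N0.N2=(alive,v0) N0.N3=(alive,v0) | N3.N0=(suspect,v2) N3.N1=(dead,v1) N3.N2=(alive,v0) N3.N3=(alive,v0)

Answer: N0=suspect,2 N1=dead,1 N2=alive,0 N3=alive,0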